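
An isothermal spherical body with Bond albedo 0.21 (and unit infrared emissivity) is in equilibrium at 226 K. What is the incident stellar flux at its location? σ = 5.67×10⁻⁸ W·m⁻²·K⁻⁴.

S ≈ 749 W/m²

(1−a)S·πr² = σ·4πr²·T⁴ ⇒ S = 4σT⁴/(1−a).
S = 4·5.67×10⁻⁸·2.609×10⁹/0.790.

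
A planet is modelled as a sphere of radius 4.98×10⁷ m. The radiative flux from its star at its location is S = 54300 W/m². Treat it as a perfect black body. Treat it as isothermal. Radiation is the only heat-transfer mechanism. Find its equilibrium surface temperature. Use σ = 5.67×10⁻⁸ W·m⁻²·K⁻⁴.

At equilibrium, absorbed power = emitted power.
Absorbing cross-section = πr² = 7.791×10¹⁵ m²; emitting surface = 4πr² = 3.117×10¹⁶ m² (ratio 4).
S·A_cross = εσ·A_surf·T⁴  ⇒  T⁴ = S/(4σ).
T⁴ = 1.00·54300/(4·5.67×10⁻⁸) = 2.394×10¹¹ K⁴.
T = (2.394×10¹¹)^(1/4).

T ≈ 700 K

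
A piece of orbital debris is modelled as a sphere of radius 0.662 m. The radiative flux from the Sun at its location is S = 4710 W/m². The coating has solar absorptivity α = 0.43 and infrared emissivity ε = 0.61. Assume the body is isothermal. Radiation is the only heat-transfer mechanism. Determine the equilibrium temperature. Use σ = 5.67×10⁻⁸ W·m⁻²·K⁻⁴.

T ≈ 348 K

At equilibrium, absorbed power = emitted power.
Absorbing cross-section = πr² = 1.377 m²; emitting surface = 4πr² = 5.507 m² (ratio 4).
αS·A_cross = εσ·A_surf·T⁴  ⇒  T⁴ = αS/(ε·4σ).
T⁴ = 0.430·4710/(0.61·4·5.67×10⁻⁸) = 1.464×10¹⁰ K⁴.
T = (1.464×10¹⁰)^(1/4).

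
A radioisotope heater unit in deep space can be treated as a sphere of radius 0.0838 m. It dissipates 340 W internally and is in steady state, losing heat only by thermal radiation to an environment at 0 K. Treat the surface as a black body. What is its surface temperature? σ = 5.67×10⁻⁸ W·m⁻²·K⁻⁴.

Steady state: internal power = radiated power, P = εσA T⁴.
Radiating area A = 4πr² = 0.08825 m².
T⁴ = P/(εσA) = 340/(1.0·5.67×10⁻⁸·0.08825) = 6.795×10¹⁰ K⁴.
T = (6.795×10¹⁰)^(1/4).

T ≈ 511 K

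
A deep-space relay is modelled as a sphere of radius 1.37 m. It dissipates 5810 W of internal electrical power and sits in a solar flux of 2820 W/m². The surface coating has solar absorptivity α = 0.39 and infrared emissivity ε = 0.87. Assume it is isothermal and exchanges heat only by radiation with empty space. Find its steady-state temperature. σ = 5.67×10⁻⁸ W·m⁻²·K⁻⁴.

T ≈ 321 K

At steady state, absorbed solar power + internal power = radiated power.
Absorbed: α·S·A_cross = 0.39·2820·5.896 = 6485 W (cross-section πr²).
Total input = 6485 + 5810 = 12290 W.
Radiated: εσ·A_surf·T⁴ with A_surf = 4πr² = 23.59 m².
T⁴ = 12290/(0.87·5.67×10⁻⁸·23.59) = 1.057×10¹⁰ K⁴.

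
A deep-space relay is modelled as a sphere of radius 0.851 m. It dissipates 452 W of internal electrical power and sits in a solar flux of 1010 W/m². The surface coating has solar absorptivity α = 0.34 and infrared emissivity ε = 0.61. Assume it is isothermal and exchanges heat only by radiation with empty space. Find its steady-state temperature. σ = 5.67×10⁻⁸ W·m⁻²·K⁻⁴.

T ≈ 250 K

At steady state, absorbed solar power + internal power = radiated power.
Absorbed: α·S·A_cross = 0.34·1010·2.275 = 781.3 W (cross-section πr²).
Total input = 781.3 + 452 = 1233 W.
Radiated: εσ·A_surf·T⁴ with A_surf = 4πr² = 9.101 m².
T⁴ = 1233/(0.61·5.67×10⁻⁸·9.101) = 3.918×10⁹ K⁴.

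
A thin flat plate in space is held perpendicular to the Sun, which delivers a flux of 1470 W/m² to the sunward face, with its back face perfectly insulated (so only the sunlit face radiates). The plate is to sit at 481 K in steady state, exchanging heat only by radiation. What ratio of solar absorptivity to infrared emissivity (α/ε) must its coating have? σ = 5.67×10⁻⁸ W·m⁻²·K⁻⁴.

α/ε ≈ 2.06

Balance: αS·A = εσ·1A·T⁴ ⇒ α/ε = σT⁴/S.
α/ε = 5.67×10⁻⁸·(481)⁴/1470 = 5.67×10⁻⁸·5.353×10¹⁰/1470.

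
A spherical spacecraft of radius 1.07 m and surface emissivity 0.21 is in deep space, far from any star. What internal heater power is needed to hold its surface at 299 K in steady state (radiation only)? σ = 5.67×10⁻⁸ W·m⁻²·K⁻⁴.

P = εσ·4πr²·T⁴.
4πr² = 14.39 m²; T⁴ = 7.993×10⁹ K⁴.
P = 0.21·5.67×10⁻⁸·14.39·7.993×10⁹.

P ≈ 1370 W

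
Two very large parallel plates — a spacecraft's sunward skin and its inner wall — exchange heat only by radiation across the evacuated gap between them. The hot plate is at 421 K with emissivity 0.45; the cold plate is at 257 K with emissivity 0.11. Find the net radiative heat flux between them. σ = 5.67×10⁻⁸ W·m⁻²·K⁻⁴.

q ≈ 149 W/m²

For two infinite grey parallel plates, q = σ(T₁⁴ − T₂⁴)/(1/ε₁ + 1/ε₂ − 1).
T₁⁴ − T₂⁴ = 3.141×10¹⁰ − 4.362×10⁹ = 2.705×10¹⁰ K⁴.
1/ε₁ + 1/ε₂ − 1 = 2.222 + 9.091 − 1 = 10.31.
q = 5.67×10⁻⁸ × 2.705×10¹⁰ / 10.31.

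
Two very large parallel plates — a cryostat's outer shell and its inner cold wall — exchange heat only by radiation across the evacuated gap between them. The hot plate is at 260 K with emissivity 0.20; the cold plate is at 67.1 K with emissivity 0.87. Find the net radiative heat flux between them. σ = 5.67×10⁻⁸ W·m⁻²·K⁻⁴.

q ≈ 50.1 W/m²

For two infinite grey parallel plates, q = σ(T₁⁴ − T₂⁴)/(1/ε₁ + 1/ε₂ − 1).
T₁⁴ − T₂⁴ = 4.570×10⁹ − 2.027×10⁷ = 4.549×10⁹ K⁴.
1/ε₁ + 1/ε₂ − 1 = 5.000 + 1.149 − 1 = 5.149.
q = 5.67×10⁻⁸ × 4.549×10⁹ / 5.149.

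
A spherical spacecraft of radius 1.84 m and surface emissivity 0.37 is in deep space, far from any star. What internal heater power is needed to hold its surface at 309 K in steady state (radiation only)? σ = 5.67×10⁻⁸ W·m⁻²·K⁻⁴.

P = εσ·4πr²·T⁴.
4πr² = 42.54 m²; T⁴ = 9.117×10⁹ K⁴.
P = 0.37·5.67×10⁻⁸·42.54·9.117×10⁹.

P ≈ 8140 W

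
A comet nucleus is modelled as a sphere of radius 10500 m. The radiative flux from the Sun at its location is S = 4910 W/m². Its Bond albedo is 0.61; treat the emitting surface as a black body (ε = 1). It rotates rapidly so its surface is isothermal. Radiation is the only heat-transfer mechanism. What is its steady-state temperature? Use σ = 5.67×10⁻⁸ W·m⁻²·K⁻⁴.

At equilibrium, absorbed power = emitted power.
Absorbing cross-section = πr² = 3.464×10⁸ m²; emitting surface = 4πr² = 1.385×10⁹ m² (ratio 4).
(1−a)S·A_cross = εσ·A_surf·T⁴  ⇒  T⁴ = (1−a)S/(4σ).
T⁴ = 0.390·4910/(4·5.67×10⁻⁸) = 8.443×10⁹ K⁴.
T = (8.443×10⁹)^(1/4).

T ≈ 303 K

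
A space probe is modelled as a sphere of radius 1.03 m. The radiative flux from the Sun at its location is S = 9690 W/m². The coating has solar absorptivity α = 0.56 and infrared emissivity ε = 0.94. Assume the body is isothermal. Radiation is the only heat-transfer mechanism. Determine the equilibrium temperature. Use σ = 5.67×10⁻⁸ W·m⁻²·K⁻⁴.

T ≈ 399 K

At equilibrium, absorbed power = emitted power.
Absorbing cross-section = πr² = 3.333 m²; emitting surface = 4πr² = 13.33 m² (ratio 4).
αS·A_cross = εσ·A_surf·T⁴  ⇒  T⁴ = αS/(ε·4σ).
T⁴ = 0.560·9690/(0.94·4·5.67×10⁻⁸) = 2.545×10¹⁰ K⁴.
T = (2.545×10¹⁰)^(1/4).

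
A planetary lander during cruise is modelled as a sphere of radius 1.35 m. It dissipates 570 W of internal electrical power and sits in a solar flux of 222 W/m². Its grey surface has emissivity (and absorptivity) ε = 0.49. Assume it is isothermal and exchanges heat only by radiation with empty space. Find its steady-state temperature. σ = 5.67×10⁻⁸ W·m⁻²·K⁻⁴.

T ≈ 208 K

At steady state, absorbed solar power + internal power = radiated power.
Absorbed: α·S·A_cross = 0.49·222·5.726 = 622.8 W (cross-section πr²).
Total input = 622.8 + 570 = 1193 W.
Radiated: εσ·A_surf·T⁴ with A_surf = 4πr² = 22.90 m².
T⁴ = 1193/(0.49·5.67×10⁻⁸·22.90) = 1.875×10⁹ K⁴.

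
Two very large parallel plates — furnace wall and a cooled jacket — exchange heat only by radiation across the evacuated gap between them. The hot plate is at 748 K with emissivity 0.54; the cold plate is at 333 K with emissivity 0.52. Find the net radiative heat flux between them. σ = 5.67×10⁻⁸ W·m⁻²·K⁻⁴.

For two infinite grey parallel plates, q = σ(T₁⁴ − T₂⁴)/(1/ε₁ + 1/ε₂ − 1).
T₁⁴ − T₂⁴ = 3.130×10¹¹ − 1.230×10¹⁰ = 3.007×10¹¹ K⁴.
1/ε₁ + 1/ε₂ − 1 = 1.852 + 1.923 − 1 = 2.775.
q = 5.67×10⁻⁸ × 3.007×10¹¹ / 2.775.

q ≈ 6150 W/m²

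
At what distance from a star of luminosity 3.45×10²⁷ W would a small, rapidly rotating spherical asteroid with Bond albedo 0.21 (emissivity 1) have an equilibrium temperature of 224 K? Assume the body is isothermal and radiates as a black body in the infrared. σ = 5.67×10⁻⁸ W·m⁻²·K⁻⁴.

d ≈ 6.16×10¹¹ m

For an isothermal black-emitting sphere, (1−a)S·πr² = σ·4πr²·T⁴ ⇒ S = 4σT⁴/(1−a).
S = 4·5.67×10⁻⁸·(224)⁴/0.790 = 722.8 W/m².
Flux falls as S = L/(4πd²), so d = √(L/(4πS)) = √(3.45×10²⁷/(4π·722.8)).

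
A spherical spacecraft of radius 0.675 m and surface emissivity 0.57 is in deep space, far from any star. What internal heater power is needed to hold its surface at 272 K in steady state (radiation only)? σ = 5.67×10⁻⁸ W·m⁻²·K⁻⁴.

P ≈ 1010 W

P = εσ·4πr²·T⁴.
4πr² = 5.726 m²; T⁴ = 5.474×10⁹ K⁴.
P = 0.57·5.67×10⁻⁸·5.726·5.474×10⁹.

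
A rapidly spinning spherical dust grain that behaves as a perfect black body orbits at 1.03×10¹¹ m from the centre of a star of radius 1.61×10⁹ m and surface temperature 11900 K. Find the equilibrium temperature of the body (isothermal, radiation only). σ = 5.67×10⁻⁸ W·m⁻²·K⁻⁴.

The star's surface emits σT_*⁴; at distance d the flux is S = σT_*⁴(R_*/d)².
S = 5.67×10⁻⁸·(11900)⁴·(1.61×10⁹/1.03×10¹¹)² = 2.778×10⁵ W/m².
For an isothermal sphere T⁴ = (1−a)S/(4σ) = 1.225×10¹² K⁴.

T ≈ 1050 K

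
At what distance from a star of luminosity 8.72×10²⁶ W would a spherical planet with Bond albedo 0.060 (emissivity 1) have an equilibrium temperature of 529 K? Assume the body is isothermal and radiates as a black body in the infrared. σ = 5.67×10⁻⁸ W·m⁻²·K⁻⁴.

d ≈ 6.06×10¹⁰ m

For an isothermal black-emitting sphere, (1−a)S·πr² = σ·4πr²·T⁴ ⇒ S = 4σT⁴/(1−a).
S = 4·5.67×10⁻⁸·(529)⁴/0.940 = 18890 W/m².
Flux falls as S = L/(4πd²), so d = √(L/(4πS)) = √(8.72×10²⁶/(4π·18890)).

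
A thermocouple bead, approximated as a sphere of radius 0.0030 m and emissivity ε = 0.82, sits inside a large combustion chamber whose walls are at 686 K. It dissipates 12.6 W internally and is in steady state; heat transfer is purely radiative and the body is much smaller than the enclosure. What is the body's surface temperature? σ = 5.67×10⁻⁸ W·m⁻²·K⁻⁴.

For a small grey body in a large enclosure, net radiated power = εσA(T⁴ − T_w⁴).
Steady state: P = εσA(T⁴ − T_w⁴) with A = 4πr² = 1.131×10⁻⁴ m².
T⁴ = P/(εσA) + T_w⁴ = 12.6/(0.82·5.67×10⁻⁸·1.131×10⁻⁴) + (686)⁴
    = 2.396×10¹² + 2.215×10¹¹ = 2.618×10¹² K⁴.

T ≈ 1270 K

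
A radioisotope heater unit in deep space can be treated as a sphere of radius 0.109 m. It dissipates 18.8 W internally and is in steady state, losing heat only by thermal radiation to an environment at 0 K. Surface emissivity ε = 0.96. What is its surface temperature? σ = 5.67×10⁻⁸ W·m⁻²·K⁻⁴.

Steady state: internal power = radiated power, P = εσA T⁴.
Radiating area A = 4πr² = 0.1493 m².
T⁴ = P/(εσA) = 18.8/(0.96·5.67×10⁻⁸·0.1493) = 2.313×10⁹ K⁴.
T = (2.313×10⁹)^(1/4).

T ≈ 219 K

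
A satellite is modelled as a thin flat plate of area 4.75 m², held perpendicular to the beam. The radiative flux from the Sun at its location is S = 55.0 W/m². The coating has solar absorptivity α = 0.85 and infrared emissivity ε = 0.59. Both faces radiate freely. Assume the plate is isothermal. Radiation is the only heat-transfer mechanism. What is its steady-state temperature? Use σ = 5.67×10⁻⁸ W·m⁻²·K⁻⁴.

T ≈ 163 K

At equilibrium, absorbed power = emitted power.
Absorbing cross-section = A = 4.750 m²; emitting surface = 2A = 9.500 m² (ratio 2).
αS·A_cross = εσ·A_surf·T⁴  ⇒  T⁴ = αS/(ε·2σ).
T⁴ = 0.850·55.0/(0.59·2·5.67×10⁻⁸) = 6.987×10⁸ K⁴.
T = (6.987×10⁸)^(1/4).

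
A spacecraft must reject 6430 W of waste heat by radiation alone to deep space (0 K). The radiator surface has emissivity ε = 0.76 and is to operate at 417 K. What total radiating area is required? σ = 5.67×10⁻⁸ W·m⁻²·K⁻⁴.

A ≈ 4.93 m²

P = εσA T⁴ ⇒ A = P/(εσT⁴).
T⁴ = 3.024×10¹⁰ K⁴.
A = 6430/(0.76 × 5.67×10⁻⁸ × 3.024×10¹⁰).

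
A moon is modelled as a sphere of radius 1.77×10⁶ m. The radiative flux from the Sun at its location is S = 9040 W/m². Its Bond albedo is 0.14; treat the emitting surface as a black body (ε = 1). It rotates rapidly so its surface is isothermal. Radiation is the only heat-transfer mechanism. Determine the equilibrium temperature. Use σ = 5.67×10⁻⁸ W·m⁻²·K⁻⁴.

T ≈ 430 K

At equilibrium, absorbed power = emitted power.
Absorbing cross-section = πr² = 9.842×10¹² m²; emitting surface = 4πr² = 3.937×10¹³ m² (ratio 4).
(1−a)S·A_cross = εσ·A_surf·T⁴  ⇒  T⁴ = (1−a)S/(4σ).
T⁴ = 0.860·9040/(4·5.67×10⁻⁸) = 3.428×10¹⁰ K⁴.
T = (3.428×10¹⁰)^(1/4).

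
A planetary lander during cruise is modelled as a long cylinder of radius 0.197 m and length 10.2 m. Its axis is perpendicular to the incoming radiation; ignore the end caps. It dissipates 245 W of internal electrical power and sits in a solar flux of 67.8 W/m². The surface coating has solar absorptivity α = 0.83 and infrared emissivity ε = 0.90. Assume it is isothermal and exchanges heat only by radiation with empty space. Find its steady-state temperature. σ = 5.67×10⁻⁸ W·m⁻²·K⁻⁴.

At steady state, absorbed solar power + internal power = radiated power.
Absorbed: α·S·A_cross = 0.83·67.8·4.019 = 226.2 W (cross-section 2rL).
Total input = 226.2 + 245 = 471.2 W.
Radiated: εσ·A_surf·T⁴ with A_surf = 2πrL = 12.63 m².
T⁴ = 471.2/(0.90·5.67×10⁻⁸·12.63) = 7.313×10⁸ K⁴.

T ≈ 164 K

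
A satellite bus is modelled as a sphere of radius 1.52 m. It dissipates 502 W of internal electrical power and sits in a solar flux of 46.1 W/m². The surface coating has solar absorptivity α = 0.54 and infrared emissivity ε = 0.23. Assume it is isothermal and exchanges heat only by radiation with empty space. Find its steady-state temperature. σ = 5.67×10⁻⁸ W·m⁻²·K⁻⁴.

T ≈ 206 K

At steady state, absorbed solar power + internal power = radiated power.
Absorbed: α·S·A_cross = 0.54·46.1·7.258 = 180.7 W (cross-section πr²).
Total input = 180.7 + 502 = 682.7 W.
Radiated: εσ·A_surf·T⁴ with A_surf = 4πr² = 29.03 m².
T⁴ = 682.7/(0.23·5.67×10⁻⁸·29.03) = 1.803×10⁹ K⁴.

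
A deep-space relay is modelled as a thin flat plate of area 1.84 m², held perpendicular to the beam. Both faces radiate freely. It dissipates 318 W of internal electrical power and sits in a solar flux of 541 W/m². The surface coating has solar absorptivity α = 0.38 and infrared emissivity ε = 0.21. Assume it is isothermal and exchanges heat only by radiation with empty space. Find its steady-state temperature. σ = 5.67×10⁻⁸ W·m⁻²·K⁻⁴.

T ≈ 355 K

At steady state, absorbed solar power + internal power = radiated power.
Absorbed: α·S·A_cross = 0.38·541·1.840 = 378.3 W (cross-section A).
Total input = 378.3 + 318 = 696.3 W.
Radiated: εσ·A_surf·T⁴ with A_surf = 2A = 3.680 m².
T⁴ = 696.3/(0.21·5.67×10⁻⁸·3.680) = 1.589×10¹⁰ K⁴.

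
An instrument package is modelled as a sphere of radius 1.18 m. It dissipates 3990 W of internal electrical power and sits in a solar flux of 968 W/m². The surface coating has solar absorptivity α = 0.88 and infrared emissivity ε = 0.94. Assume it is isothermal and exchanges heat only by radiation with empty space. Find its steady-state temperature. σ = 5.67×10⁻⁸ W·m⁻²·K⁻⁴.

T ≈ 302 K

At steady state, absorbed solar power + internal power = radiated power.
Absorbed: α·S·A_cross = 0.88·968·4.374 = 3726 W (cross-section πr²).
Total input = 3726 + 3990 = 7716 W.
Radiated: εσ·A_surf·T⁴ with A_surf = 4πr² = 17.50 m².
T⁴ = 7716/(0.94·5.67×10⁻⁸·17.50) = 8.274×10⁹ K⁴.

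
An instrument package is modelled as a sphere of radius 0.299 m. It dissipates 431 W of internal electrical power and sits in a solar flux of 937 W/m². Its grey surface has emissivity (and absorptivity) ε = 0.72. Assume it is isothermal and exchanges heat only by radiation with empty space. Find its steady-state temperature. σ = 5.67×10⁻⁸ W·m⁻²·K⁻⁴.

T ≈ 341 K

At steady state, absorbed solar power + internal power = radiated power.
Absorbed: α·S·A_cross = 0.72·937·0.2809 = 189.5 W (cross-section πr²).
Total input = 189.5 + 431 = 620.5 W.
Radiated: εσ·A_surf·T⁴ with A_surf = 4πr² = 1.123 m².
T⁴ = 620.5/(0.72·5.67×10⁻⁸·1.123) = 1.353×10¹⁰ K⁴.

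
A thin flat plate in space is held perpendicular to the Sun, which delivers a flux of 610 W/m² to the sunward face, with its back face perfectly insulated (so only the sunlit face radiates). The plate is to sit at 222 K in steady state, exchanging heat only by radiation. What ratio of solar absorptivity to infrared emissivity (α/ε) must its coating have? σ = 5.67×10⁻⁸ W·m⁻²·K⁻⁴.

Balance: αS·A = εσ·1A·T⁴ ⇒ α/ε = σT⁴/S.
α/ε = 5.67×10⁻⁸·(222)⁴/610 = 5.67×10⁻⁸·2.429×10⁹/610.

α/ε ≈ 0.226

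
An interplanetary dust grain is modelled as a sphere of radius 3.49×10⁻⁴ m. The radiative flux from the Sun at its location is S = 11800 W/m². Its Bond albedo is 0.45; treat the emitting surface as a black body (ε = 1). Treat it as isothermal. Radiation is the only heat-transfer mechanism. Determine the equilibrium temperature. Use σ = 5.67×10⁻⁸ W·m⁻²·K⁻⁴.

T ≈ 411 K

At equilibrium, absorbed power = emitted power.
Absorbing cross-section = πr² = 3.826×10⁻⁷ m²; emitting surface = 4πr² = 1.531×10⁻⁶ m² (ratio 4).
(1−a)S·A_cross = εσ·A_surf·T⁴  ⇒  T⁴ = (1−a)S/(4σ).
T⁴ = 0.550·11800/(4·5.67×10⁻⁸) = 2.862×10¹⁰ K⁴.
T = (2.862×10¹⁰)^(1/4).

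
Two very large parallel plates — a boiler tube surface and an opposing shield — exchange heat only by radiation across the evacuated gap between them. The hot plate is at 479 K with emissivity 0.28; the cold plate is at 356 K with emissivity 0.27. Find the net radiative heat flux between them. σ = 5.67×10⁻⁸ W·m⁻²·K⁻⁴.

q ≈ 331 W/m²

For two infinite grey parallel plates, q = σ(T₁⁴ − T₂⁴)/(1/ε₁ + 1/ε₂ − 1).
T₁⁴ − T₂⁴ = 5.264×10¹⁰ − 1.606×10¹⁰ = 3.658×10¹⁰ K⁴.
1/ε₁ + 1/ε₂ − 1 = 3.571 + 3.704 − 1 = 6.275.
q = 5.67×10⁻⁸ × 3.658×10¹⁰ / 6.275.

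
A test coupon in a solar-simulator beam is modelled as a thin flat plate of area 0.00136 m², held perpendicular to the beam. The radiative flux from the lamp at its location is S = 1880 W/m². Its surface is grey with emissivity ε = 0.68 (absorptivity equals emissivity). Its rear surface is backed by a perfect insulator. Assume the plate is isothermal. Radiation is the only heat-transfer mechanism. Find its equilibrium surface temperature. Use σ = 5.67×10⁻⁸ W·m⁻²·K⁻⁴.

T ≈ 427 K

At equilibrium, absorbed power = emitted power.
Absorbing cross-section = A = 0.001360 m²; emitting surface = A = 0.001360 m² (ratio 1).
εS·A_cross = εσ·A_surf·T⁴  ⇒  T⁴ = S/(1σ)   (ε cancels).
T⁴ = 1880/(1·5.67×10⁻⁸) = 3.316×10¹⁰ K⁴.
T = (3.316×10¹⁰)^(1/4).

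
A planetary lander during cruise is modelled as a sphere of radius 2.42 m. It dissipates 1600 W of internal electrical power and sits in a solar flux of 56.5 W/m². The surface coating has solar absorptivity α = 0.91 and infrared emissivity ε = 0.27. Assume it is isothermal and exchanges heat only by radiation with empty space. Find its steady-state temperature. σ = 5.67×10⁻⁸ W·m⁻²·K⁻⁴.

T ≈ 218 K

At steady state, absorbed solar power + internal power = radiated power.
Absorbed: α·S·A_cross = 0.91·56.5·18.40 = 946.0 W (cross-section πr²).
Total input = 946.0 + 1600 = 2546 W.
Radiated: εσ·A_surf·T⁴ with A_surf = 4πr² = 73.59 m².
T⁴ = 2546/(0.27·5.67×10⁻⁸·73.59) = 2.260×10⁹ K⁴.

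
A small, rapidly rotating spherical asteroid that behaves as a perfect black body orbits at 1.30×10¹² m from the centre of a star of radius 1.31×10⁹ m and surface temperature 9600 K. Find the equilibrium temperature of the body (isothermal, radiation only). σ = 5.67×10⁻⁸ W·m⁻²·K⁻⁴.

T ≈ 215 K

The star's surface emits σT_*⁴; at distance d the flux is S = σT_*⁴(R_*/d)².
S = 5.67×10⁻⁸·(9600)⁴·(1.31×10⁹/1.30×10¹²)² = 489.0 W/m².
For an isothermal sphere T⁴ = (1−a)S/(4σ) = 2.156×10⁹ K⁴.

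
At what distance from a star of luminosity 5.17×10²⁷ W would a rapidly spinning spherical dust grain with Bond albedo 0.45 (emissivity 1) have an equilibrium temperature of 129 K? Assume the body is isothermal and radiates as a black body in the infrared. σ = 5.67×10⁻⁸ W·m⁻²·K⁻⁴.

d ≈ 1.90×10¹² m

For an isothermal black-emitting sphere, (1−a)S·πr² = σ·4πr²·T⁴ ⇒ S = 4σT⁴/(1−a).
S = 4·5.67×10⁻⁸·(129)⁴/0.550 = 114.2 W/m².
Flux falls as S = L/(4πd²), so d = √(L/(4πS)) = √(5.17×10²⁷/(4π·114.2)).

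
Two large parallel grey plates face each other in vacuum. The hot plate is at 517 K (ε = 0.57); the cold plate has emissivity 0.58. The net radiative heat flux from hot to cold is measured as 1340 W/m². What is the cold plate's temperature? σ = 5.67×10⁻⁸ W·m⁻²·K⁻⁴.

T₂ ≈ 337 K

q = σ(T₁⁴ − T₂⁴)/(1/ε₁ + 1/ε₂ − 1); denominator = 2.479.
T₂⁴ = T₁⁴ − q·(1/ε₁+1/ε₂−1)/σ = 7.144×10¹⁰ − 1340·2.479/5.67×10⁻⁸
    = 1.287×10¹⁰ K⁴.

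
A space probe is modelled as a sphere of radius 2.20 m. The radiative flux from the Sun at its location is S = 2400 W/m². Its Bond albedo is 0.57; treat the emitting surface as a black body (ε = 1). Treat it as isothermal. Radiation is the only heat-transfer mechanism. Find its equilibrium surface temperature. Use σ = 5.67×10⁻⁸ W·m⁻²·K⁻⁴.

T ≈ 260 K

At equilibrium, absorbed power = emitted power.
Absorbing cross-section = πr² = 15.21 m²; emitting surface = 4πr² = 60.82 m² (ratio 4).
(1−a)S·A_cross = εσ·A_surf·T⁴  ⇒  T⁴ = (1−a)S/(4σ).
T⁴ = 0.430·2400/(4·5.67×10⁻⁸) = 4.550×10⁹ K⁴.
T = (4.550×10⁹)^(1/4).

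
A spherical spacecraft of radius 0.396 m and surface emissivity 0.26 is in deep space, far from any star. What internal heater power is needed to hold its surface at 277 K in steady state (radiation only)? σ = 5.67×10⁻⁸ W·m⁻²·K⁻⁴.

P ≈ 171 W

P = εσ·4πr²·T⁴.
4πr² = 1.971 m²; T⁴ = 5.887×10⁹ K⁴.
P = 0.26·5.67×10⁻⁸·1.971·5.887×10⁹.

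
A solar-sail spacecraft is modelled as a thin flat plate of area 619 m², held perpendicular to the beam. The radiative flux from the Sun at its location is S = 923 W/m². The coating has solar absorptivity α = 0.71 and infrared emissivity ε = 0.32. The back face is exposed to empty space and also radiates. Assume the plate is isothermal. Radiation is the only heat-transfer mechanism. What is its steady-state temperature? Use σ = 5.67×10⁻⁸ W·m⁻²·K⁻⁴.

T ≈ 367 K

At equilibrium, absorbed power = emitted power.
Absorbing cross-section = A = 619.0 m²; emitting surface = 2A = 1238 m² (ratio 2).
αS·A_cross = εσ·A_surf·T⁴  ⇒  T⁴ = αS/(ε·2σ).
T⁴ = 0.710·923/(0.32·2·5.67×10⁻⁸) = 1.806×10¹⁰ K⁴.
T = (1.806×10¹⁰)^(1/4).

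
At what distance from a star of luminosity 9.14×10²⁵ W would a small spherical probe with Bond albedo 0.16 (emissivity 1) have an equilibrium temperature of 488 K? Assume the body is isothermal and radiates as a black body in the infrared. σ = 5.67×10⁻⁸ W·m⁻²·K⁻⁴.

d ≈ 2.18×10¹⁰ m

For an isothermal black-emitting sphere, (1−a)S·πr² = σ·4πr²·T⁴ ⇒ S = 4σT⁴/(1−a).
S = 4·5.67×10⁻⁸·(488)⁴/0.840 = 15310 W/m².
Flux falls as S = L/(4πd²), so d = √(L/(4πS)) = √(9.14×10²⁵/(4π·15310)).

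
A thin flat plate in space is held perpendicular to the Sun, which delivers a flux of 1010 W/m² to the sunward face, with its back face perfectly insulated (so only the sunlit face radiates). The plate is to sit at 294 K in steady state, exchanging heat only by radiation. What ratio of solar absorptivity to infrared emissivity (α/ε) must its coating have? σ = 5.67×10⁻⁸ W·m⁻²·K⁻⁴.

α/ε ≈ 0.419

Balance: αS·A = εσ·1A·T⁴ ⇒ α/ε = σT⁴/S.
α/ε = 5.67×10⁻⁸·(294)⁴/1010 = 5.67×10⁻⁸·7.471×10⁹/1010.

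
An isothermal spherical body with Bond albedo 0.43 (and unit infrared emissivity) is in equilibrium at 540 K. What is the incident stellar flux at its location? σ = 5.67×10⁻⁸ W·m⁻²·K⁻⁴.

(1−a)S·πr² = σ·4πr²·T⁴ ⇒ S = 4σT⁴/(1−a).
S = 4·5.67×10⁻⁸·8.503×10¹⁰/0.570.

S ≈ 33800 W/m²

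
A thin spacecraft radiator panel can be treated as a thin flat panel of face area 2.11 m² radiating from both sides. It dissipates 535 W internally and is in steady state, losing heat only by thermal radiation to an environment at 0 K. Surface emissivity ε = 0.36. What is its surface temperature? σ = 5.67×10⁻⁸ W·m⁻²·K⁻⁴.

Steady state: internal power = radiated power, P = εσA T⁴.
Radiating area A = 2·2.11 = 4.220 m².
T⁴ = P/(εσA) = 535/(0.36·5.67×10⁻⁸·4.220) = 6.211×10⁹ K⁴.
T = (6.211×10⁹)^(1/4).

T ≈ 281 K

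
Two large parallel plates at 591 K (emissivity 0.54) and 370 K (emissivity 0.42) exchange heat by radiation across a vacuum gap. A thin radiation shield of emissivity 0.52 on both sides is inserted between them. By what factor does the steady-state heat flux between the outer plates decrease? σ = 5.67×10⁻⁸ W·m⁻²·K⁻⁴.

Without shield: q₀ = σΔ(T⁴)/(1/ε₁+1/ε₂−1) with denominator 3.233.
With shield the two gaps are in series; the resistances add: (1/ε₁+1/ε_s−1)+(1/ε_s+1/ε₂−1) = 2.775+3.304 = 6.079.
Heat-flux ratio q₀/q = 6.079/3.233.

factor ≈ 1.88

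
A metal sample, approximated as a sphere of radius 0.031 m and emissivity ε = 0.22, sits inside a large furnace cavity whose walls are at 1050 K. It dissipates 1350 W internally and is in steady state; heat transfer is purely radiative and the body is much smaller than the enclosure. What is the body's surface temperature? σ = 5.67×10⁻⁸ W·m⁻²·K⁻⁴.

For a small grey body in a large enclosure, net radiated power = εσA(T⁴ − T_w⁴).
Steady state: P = εσA(T⁴ − T_w⁴) with A = 4πr² = 0.01208 m².
T⁴ = P/(εσA) + T_w⁴ = 1350/(0.22·5.67×10⁻⁸·0.01208) + (1050)⁴
    = 8.962×10¹² + 1.216×10¹² = 1.018×10¹³ K⁴.

T ≈ 1790 K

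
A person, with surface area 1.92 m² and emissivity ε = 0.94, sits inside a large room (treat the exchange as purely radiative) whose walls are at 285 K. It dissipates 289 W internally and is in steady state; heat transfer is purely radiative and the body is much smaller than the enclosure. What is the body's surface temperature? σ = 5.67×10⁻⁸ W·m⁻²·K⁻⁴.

T ≈ 312 K

For a small grey body in a large enclosure, net radiated power = εσA(T⁴ − T_w⁴).
Steady state: P = εσA(T⁴ − T_w⁴) with A = 1.92 m².
T⁴ = P/(εσA) + T_w⁴ = 289/(0.94·5.67×10⁻⁸·1.920) + (285)⁴
    = 2.824×10⁹ + 6.598×10⁹ = 9.422×10⁹ K⁴.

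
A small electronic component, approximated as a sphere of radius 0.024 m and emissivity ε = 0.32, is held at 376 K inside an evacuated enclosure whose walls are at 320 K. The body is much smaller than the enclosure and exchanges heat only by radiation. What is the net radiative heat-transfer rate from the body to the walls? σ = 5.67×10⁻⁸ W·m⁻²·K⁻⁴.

For a small grey body in a large enclosure: P_net = εσA(T_body⁴ − T_wall⁴).
A = 4πr² = 0.007238 m²; T_body⁴ − T_wall⁴ = 1.999×10¹⁰ − 1.049×10¹⁰ = 9.501×10⁹ K⁴.
|P_net| = 0.32·5.67×10⁻⁸·0.007238·9.501×10⁹.

P_net ≈ 1.25 W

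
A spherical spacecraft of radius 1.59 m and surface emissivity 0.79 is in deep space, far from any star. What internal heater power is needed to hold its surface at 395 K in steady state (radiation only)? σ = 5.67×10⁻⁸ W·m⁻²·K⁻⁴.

P = εσ·4πr²·T⁴.
4πr² = 31.77 m²; T⁴ = 2.434×10¹⁰ K⁴.
P = 0.79·5.67×10⁻⁸·31.77·2.434×10¹⁰.

P ≈ 34600 W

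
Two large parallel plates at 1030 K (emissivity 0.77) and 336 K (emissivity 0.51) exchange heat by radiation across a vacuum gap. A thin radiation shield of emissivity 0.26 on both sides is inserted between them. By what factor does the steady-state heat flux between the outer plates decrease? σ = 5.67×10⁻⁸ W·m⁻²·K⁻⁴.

Without shield: q₀ = σΔ(T⁴)/(1/ε₁+1/ε₂−1) with denominator 2.259.
With shield the two gaps are in series; the resistances add: (1/ε₁+1/ε_s−1)+(1/ε_s+1/ε₂−1) = 4.145+4.807 = 8.952.
Heat-flux ratio q₀/q = 8.952/2.259.

factor ≈ 3.96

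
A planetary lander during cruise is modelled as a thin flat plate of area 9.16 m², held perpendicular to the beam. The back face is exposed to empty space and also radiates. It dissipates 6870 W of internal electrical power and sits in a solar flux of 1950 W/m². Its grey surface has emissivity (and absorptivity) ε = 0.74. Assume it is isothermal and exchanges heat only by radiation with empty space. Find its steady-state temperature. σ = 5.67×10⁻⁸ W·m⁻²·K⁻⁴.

T ≈ 402 K

At steady state, absorbed solar power + internal power = radiated power.
Absorbed: α·S·A_cross = 0.74·1950·9.160 = 13220 W (cross-section A).
Total input = 13220 + 6870 = 20090 W.
Radiated: εσ·A_surf·T⁴ with A_surf = 2A = 18.32 m².
T⁴ = 20090/(0.74·5.67×10⁻⁸·18.32) = 2.613×10¹⁰ K⁴.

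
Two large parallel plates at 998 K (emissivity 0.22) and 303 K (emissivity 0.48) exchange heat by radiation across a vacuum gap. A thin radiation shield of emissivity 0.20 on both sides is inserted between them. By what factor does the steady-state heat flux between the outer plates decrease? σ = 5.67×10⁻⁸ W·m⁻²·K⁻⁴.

Without shield: q₀ = σΔ(T⁴)/(1/ε₁+1/ε₂−1) with denominator 5.629.
With shield the two gaps are in series; the resistances add: (1/ε₁+1/ε_s−1)+(1/ε_s+1/ε₂−1) = 8.545+6.083 = 14.63.
Heat-flux ratio q₀/q = 14.63/5.629.

factor ≈ 2.60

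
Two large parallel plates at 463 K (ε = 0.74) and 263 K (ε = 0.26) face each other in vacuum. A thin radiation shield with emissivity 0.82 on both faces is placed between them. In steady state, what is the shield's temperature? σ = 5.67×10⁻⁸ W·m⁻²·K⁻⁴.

In steady state the net flux on the hot side equals that on the cold side.
σ(T₁⁴−T_s⁴)/D₁ = σ(T_s⁴−T₂⁴)/D₂, with D₁ = 1/ε₁+1/ε_s−1 = 1.571, D₂ = 1/ε_s+1/ε₂−1 = 4.066.
Solve for T_s⁴: T_s⁴ = (D₂·T₁⁴ + D₁·T₂⁴)/(D₁+D₂) = 3.448×10¹⁰ K⁴.

T_s ≈ 431 K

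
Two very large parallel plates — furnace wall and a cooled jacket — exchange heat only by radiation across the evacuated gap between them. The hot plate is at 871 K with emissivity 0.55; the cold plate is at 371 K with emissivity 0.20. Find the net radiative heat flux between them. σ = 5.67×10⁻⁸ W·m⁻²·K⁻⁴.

For two infinite grey parallel plates, q = σ(T₁⁴ − T₂⁴)/(1/ε₁ + 1/ε₂ − 1).
T₁⁴ − T₂⁴ = 5.755×10¹¹ − 1.895×10¹⁰ = 5.566×10¹¹ K⁴.
1/ε₁ + 1/ε₂ − 1 = 1.818 + 5.000 − 1 = 5.818.
q = 5.67×10⁻⁸ × 5.566×10¹¹ / 5.818.

q ≈ 5420 W/m²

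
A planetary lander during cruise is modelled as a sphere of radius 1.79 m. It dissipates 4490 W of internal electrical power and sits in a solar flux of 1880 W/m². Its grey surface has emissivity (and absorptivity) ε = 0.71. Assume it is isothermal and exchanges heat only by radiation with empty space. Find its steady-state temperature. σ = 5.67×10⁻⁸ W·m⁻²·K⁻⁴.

At steady state, absorbed solar power + internal power = radiated power.
Absorbed: α·S·A_cross = 0.71·1880·10.07 = 13440 W (cross-section πr²).
Total input = 13440 + 4490 = 17930 W.
Radiated: εσ·A_surf·T⁴ with A_surf = 4πr² = 40.26 m².
T⁴ = 17930/(0.71·5.67×10⁻⁸·40.26) = 1.106×10¹⁰ K⁴.

T ≈ 324 K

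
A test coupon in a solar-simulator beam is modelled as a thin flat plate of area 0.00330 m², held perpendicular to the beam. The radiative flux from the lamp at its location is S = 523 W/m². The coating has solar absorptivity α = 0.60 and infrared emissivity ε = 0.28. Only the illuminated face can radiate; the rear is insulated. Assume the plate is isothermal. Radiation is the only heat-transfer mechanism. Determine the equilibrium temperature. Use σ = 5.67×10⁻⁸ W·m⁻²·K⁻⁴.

At equilibrium, absorbed power = emitted power.
Absorbing cross-section = A = 0.003300 m²; emitting surface = A = 0.003300 m² (ratio 1).
αS·A_cross = εσ·A_surf·T⁴  ⇒  T⁴ = αS/(ε·1σ).
T⁴ = 0.600·523/(0.28·1·5.67×10⁻⁸) = 1.977×10¹⁰ K⁴.
T = (1.977×10¹⁰)^(1/4).

T ≈ 375 K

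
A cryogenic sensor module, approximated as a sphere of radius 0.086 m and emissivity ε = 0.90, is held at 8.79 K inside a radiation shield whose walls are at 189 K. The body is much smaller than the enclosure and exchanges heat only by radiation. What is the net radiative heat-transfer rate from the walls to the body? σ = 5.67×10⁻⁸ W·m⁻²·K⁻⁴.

P_net ≈ 6.05 W

For a small grey body in a large enclosure: P_net = εσA(T_body⁴ − T_wall⁴).
A = 4πr² = 0.09294 m²; T_body⁴ − T_wall⁴ = 5970 − 1.276×10⁹ = -1.276×10⁹ K⁴.
|P_net| = 0.90·5.67×10⁻⁸·0.09294·1.276×10⁹.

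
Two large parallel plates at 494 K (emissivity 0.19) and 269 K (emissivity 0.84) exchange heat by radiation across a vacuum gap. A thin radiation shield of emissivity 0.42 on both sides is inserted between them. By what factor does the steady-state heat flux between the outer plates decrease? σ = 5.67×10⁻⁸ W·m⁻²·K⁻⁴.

factor ≈ 1.69

Without shield: q₀ = σΔ(T⁴)/(1/ε₁+1/ε₂−1) with denominator 5.454.
With shield the two gaps are in series; the resistances add: (1/ε₁+1/ε_s−1)+(1/ε_s+1/ε₂−1) = 6.644+2.571 = 9.216.
Heat-flux ratio q₀/q = 9.216/5.454.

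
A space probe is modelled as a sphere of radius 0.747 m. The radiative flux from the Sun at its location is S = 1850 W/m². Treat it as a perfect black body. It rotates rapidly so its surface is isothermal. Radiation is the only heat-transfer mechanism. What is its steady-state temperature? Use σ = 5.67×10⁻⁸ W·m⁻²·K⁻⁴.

At equilibrium, absorbed power = emitted power.
Absorbing cross-section = πr² = 1.753 m²; emitting surface = 4πr² = 7.012 m² (ratio 4).
S·A_cross = εσ·A_surf·T⁴  ⇒  T⁴ = S/(4σ).
T⁴ = 1.00·1850/(4·5.67×10⁻⁸) = 8.157×10⁹ K⁴.
T = (8.157×10⁹)^(1/4).

T ≈ 301 K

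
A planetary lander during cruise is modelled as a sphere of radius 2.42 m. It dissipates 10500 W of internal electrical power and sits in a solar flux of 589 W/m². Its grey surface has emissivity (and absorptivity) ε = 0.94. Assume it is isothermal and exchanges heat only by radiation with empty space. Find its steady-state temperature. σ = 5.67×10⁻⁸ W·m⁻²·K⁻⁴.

T ≈ 269 K

At steady state, absorbed solar power + internal power = radiated power.
Absorbed: α·S·A_cross = 0.94·589·18.40 = 10190 W (cross-section πr²).
Total input = 10190 + 10500 = 20690 W.
Radiated: εσ·A_surf·T⁴ with A_surf = 4πr² = 73.59 m².
T⁴ = 20690/(0.94·5.67×10⁻⁸·73.59) = 5.274×10⁹ K⁴.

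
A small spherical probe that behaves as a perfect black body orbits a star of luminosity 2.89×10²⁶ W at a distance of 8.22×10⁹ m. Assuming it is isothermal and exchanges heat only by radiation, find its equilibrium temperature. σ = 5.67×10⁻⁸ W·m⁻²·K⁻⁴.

First find the stellar flux at distance d: S = L/(4πd²) = 2.89×10²⁶/(4π·(8.22×10⁹)²) = 3.404×10⁵ W/m².
For an isothermal sphere, absorbed (1−a)S·πr² = emitted σ·4πr²·T⁴, so T⁴ = (1−a)S/(4σ).
T⁴ = 1.00·3.404×10⁵/(4·5.67×10⁻⁸) = 1.501×10¹² K⁴.

T ≈ 1110 K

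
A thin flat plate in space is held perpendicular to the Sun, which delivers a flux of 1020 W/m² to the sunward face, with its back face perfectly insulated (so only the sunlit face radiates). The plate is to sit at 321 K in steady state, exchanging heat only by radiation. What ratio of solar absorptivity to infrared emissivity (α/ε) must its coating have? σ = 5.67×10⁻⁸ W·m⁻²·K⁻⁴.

Balance: αS·A = εσ·1A·T⁴ ⇒ α/ε = σT⁴/S.
α/ε = 5.67×10⁻⁸·(321)⁴/1020 = 5.67×10⁻⁸·1.062×10¹⁰/1020.

α/ε ≈ 0.590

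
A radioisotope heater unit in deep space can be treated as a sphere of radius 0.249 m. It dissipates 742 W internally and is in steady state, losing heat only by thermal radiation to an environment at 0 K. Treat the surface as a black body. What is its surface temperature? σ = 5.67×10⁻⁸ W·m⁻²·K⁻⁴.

Steady state: internal power = radiated power, P = εσA T⁴.
Radiating area A = 4πr² = 0.7791 m².
T⁴ = P/(εσA) = 742/(1.0·5.67×10⁻⁸·0.7791) = 1.680×10¹⁰ K⁴.
T = (1.680×10¹⁰)^(1/4).

T ≈ 360 K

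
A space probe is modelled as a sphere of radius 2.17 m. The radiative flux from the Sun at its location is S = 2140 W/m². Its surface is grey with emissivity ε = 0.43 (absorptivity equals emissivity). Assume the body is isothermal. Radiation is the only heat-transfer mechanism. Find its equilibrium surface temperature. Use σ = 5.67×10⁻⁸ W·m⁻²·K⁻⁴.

T ≈ 312 K

At equilibrium, absorbed power = emitted power.
Absorbing cross-section = πr² = 14.79 m²; emitting surface = 4πr² = 59.17 m² (ratio 4).
εS·A_cross = εσ·A_surf·T⁴  ⇒  T⁴ = S/(4σ)   (ε cancels).
T⁴ = 2140/(4·5.67×10⁻⁸) = 9.436×10⁹ K⁴.
T = (9.436×10⁹)^(1/4).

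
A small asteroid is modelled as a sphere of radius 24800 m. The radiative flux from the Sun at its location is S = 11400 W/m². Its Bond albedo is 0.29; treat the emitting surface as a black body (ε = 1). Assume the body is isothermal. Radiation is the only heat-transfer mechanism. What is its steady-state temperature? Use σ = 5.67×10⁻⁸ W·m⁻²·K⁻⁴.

At equilibrium, absorbed power = emitted power.
Absorbing cross-section = πr² = 1.932×10⁹ m²; emitting surface = 4πr² = 7.729×10⁹ m² (ratio 4).
(1−a)S·A_cross = εσ·A_surf·T⁴  ⇒  T⁴ = (1−a)S/(4σ).
T⁴ = 0.710·11400/(4·5.67×10⁻⁸) = 3.569×10¹⁰ K⁴.
T = (3.569×10¹⁰)^(1/4).

T ≈ 435 K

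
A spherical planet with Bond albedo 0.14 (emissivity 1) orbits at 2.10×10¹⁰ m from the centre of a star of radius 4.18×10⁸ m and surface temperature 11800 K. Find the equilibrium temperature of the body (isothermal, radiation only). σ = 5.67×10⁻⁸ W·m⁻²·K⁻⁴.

T ≈ 1130 K

The star's surface emits σT_*⁴; at distance d the flux is S = σT_*⁴(R_*/d)².
S = 5.67×10⁻⁸·(11800)⁴·(4.18×10⁸/2.10×10¹⁰)² = 4.355×10⁵ W/m².
For an isothermal sphere T⁴ = (1−a)S/(4σ) = 1.652×10¹² K⁴.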